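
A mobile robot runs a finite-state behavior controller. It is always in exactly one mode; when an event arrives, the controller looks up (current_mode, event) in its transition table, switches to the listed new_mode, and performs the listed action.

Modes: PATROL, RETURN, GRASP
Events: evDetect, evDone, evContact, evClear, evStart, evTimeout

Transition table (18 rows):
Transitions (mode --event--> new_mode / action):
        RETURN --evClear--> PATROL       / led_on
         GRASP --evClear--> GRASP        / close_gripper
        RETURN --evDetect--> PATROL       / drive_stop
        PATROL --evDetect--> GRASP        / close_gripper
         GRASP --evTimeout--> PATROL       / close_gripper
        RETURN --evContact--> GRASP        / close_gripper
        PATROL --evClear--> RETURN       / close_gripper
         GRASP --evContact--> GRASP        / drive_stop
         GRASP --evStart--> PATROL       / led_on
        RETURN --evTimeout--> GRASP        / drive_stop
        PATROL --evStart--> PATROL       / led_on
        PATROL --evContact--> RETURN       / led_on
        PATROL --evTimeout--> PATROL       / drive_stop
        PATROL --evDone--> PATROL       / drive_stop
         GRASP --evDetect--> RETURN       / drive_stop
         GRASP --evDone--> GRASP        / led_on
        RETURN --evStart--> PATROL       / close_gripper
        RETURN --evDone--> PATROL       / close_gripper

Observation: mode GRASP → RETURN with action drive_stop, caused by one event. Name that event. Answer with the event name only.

try evDetect: (GRASP, evDetect) → (RETURN, drive_stop)  ← matches
try evDone: (GRASP, evDone) → (GRASP, led_on)
try evContact: (GRASP, evContact) → (GRASP, drive_stop)
try evClear: (GRASP, evClear) → (GRASP, close_gripper)
try evStart: (GRASP, evStart) → (PATROL, led_on)
try evTimeout: (GRASP, evTimeout) → (PATROL, close_gripper)

evDetect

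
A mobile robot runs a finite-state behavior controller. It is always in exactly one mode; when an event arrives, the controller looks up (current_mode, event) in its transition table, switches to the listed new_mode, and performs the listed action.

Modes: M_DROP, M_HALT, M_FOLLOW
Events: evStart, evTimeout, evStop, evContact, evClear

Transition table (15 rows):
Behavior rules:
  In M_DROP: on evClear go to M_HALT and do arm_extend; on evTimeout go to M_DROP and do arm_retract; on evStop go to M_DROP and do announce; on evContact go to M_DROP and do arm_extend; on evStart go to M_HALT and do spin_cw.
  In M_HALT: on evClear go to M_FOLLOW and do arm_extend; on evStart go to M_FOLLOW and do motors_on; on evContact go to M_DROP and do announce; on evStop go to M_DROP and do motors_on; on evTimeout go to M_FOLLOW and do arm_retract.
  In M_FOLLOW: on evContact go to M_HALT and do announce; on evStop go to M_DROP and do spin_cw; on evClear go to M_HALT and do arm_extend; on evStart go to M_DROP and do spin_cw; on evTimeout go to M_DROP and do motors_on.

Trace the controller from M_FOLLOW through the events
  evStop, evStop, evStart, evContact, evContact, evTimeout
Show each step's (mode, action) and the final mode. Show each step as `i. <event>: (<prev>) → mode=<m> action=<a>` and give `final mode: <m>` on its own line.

1. evStop: (M_FOLLOW) → mode=M_DROP action=spin_cw
2. evStop: (M_DROP) → mode=M_DROP action=announce
3. evStart: (M_DROP) → mode=M_HALT action=spin_cw
4. evContact: (M_HALT) → mode=M_DROP action=announce
5. evContact: (M_DROP) → mode=M_DROP action=arm_extend
6. evTimeout: (M_DROP) → mode=M_DROP action=arm_retract

final mode: M_DROP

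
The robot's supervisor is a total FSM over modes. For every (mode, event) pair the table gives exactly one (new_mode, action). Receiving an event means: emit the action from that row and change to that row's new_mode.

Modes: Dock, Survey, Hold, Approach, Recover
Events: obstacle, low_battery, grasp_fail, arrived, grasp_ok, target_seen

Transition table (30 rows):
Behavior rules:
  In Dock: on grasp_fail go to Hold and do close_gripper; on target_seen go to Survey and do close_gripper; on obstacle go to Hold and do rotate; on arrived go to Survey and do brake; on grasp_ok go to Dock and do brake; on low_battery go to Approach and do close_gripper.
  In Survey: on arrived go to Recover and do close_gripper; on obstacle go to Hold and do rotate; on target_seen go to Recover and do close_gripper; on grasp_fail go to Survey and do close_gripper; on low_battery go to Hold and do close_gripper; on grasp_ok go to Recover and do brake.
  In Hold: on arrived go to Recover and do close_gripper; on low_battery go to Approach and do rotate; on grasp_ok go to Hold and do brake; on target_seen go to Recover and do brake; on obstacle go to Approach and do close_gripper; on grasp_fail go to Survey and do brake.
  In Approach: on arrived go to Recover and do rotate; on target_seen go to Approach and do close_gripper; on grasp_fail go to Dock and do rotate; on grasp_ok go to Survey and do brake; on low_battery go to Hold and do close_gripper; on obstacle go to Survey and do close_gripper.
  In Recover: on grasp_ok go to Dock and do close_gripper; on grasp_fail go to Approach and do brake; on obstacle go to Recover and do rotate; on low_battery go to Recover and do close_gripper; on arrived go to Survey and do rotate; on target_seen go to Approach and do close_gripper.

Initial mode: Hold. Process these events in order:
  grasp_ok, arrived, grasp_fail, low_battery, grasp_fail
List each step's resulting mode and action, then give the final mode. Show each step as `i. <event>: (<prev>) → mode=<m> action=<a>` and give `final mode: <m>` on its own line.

1. grasp_ok: (Hold) → mode=Hold action=brake
2. arrived: (Hold) → mode=Recover action=close_gripper
3. grasp_fail: (Recover) → mode=Approach action=brake
4. low_battery: (Approach) → mode=Hold action=close_gripper
5. grasp_fail: (Hold) → mode=Survey action=brake

final mode: Survey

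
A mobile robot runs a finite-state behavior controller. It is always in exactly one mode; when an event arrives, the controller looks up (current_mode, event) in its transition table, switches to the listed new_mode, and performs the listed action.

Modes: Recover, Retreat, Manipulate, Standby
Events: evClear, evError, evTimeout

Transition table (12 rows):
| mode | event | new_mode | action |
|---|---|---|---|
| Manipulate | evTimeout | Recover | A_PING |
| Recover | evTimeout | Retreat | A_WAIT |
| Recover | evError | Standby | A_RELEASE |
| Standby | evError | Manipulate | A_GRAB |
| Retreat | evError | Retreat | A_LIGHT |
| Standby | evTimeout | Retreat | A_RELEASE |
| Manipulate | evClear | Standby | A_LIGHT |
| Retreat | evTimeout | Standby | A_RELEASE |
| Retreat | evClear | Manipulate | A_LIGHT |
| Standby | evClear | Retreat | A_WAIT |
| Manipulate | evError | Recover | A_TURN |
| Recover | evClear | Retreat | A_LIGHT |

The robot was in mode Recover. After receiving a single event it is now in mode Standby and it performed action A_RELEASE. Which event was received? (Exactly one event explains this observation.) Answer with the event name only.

evError

try evClear: (Recover, evClear) → (Retreat, A_LIGHT)
try evError: (Recover, evError) → (Standby, A_RELEASE)  ← matches
try evTimeout: (Recover, evTimeout) → (Retreat, A_WAIT)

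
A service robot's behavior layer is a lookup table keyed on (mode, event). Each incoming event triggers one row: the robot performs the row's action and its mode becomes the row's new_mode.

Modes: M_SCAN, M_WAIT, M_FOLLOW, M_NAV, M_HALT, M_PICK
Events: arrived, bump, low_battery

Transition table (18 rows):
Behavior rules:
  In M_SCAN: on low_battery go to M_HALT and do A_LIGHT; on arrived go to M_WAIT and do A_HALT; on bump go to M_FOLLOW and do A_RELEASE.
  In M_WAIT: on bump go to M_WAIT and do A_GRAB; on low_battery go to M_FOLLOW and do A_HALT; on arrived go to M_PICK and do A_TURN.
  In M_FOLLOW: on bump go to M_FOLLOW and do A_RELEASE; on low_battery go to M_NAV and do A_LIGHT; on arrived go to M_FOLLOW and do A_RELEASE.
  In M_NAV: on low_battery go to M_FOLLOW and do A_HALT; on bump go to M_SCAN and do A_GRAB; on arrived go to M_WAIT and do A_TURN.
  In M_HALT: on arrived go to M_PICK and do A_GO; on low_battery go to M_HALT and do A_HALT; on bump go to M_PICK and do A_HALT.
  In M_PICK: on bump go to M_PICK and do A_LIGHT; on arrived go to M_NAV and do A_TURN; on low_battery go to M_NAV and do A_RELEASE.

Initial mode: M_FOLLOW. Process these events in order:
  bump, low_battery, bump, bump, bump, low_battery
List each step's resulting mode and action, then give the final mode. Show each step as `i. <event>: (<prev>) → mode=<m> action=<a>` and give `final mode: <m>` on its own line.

final mode: M_NAV

1. bump: (M_FOLLOW) → mode=M_FOLLOW action=A_RELEASE
2. low_battery: (M_FOLLOW) → mode=M_NAV action=A_LIGHT
3. bump: (M_NAV) → mode=M_SCAN action=A_GRAB
4. bump: (M_SCAN) → mode=M_FOLLOW action=A_RELEASE
5. bump: (M_FOLLOW) → mode=M_FOLLOW action=A_RELEASE
6. low_battery: (M_FOLLOW) → mode=M_NAV action=A_LIGHT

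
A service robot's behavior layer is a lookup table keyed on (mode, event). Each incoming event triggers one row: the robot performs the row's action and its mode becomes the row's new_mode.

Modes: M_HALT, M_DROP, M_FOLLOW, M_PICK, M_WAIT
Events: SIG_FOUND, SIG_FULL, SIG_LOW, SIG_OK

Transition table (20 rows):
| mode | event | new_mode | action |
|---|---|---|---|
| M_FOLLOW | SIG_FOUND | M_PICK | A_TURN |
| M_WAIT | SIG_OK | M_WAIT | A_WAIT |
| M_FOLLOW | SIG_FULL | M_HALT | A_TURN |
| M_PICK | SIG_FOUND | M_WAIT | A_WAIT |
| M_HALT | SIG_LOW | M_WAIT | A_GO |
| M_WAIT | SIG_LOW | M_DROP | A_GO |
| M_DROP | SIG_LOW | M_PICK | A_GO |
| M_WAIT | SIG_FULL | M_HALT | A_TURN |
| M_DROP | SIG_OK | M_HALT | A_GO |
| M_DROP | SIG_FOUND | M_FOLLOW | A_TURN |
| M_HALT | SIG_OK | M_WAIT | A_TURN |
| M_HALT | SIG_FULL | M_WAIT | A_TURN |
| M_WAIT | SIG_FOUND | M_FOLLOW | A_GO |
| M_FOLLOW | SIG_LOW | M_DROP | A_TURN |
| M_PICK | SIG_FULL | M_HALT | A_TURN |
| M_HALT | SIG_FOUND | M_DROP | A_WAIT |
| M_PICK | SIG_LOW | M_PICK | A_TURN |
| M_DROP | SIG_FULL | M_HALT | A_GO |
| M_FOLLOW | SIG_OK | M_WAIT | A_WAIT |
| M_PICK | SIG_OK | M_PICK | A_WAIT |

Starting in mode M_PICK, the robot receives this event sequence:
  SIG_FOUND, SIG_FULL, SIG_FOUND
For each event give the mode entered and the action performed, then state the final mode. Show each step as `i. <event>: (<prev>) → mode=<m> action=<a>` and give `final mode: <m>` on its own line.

1. SIG_FOUND: (M_PICK) → mode=M_WAIT action=A_WAIT
2. SIG_FULL: (M_WAIT) → mode=M_HALT action=A_TURN
3. SIG_FOUND: (M_HALT) → mode=M_DROP action=A_WAIT

final mode: M_DROP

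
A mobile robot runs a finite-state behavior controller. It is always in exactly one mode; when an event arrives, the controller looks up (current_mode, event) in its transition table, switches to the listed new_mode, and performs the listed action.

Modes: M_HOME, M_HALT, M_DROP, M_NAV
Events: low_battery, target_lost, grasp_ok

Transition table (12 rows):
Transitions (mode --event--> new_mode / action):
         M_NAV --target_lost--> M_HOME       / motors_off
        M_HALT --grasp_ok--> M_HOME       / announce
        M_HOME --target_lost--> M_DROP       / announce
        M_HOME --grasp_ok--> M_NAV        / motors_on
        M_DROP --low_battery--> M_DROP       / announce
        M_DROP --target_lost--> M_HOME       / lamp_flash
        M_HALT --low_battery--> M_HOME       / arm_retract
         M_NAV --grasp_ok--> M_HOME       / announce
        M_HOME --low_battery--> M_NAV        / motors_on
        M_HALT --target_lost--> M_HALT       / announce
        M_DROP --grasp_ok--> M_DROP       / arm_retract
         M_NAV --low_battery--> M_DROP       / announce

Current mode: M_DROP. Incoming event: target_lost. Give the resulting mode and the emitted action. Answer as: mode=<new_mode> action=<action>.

mode=M_HOME action=lamp_flash

current mode = M_DROP; filter table to that mode:
  (M_DROP, low_battery) → (M_DROP, announce)
  (M_DROP, target_lost) → (M_HOME, lamp_flash)  ← event matches
  (M_DROP, grasp_ok) → (M_DROP, arm_retract)
event = target_lost selects (M_HOME, lamp_flash)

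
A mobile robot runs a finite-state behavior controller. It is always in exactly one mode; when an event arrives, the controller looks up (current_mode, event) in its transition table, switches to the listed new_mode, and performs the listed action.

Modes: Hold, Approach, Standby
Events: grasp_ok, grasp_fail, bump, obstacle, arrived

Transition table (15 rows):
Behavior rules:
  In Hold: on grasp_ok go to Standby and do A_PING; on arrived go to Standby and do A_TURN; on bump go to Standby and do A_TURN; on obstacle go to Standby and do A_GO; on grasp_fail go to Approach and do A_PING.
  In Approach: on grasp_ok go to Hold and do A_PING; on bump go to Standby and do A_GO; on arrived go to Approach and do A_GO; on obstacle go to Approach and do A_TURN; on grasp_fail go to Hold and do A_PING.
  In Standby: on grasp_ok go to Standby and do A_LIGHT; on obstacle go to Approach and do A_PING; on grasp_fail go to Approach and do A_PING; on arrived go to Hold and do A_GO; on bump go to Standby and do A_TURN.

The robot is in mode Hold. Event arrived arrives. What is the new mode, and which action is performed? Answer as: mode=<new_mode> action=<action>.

mode=Standby action=A_TURN

current mode = Hold; filter table to that mode:
  (Hold, grasp_ok) → (Standby, A_PING)
  (Hold, arrived) → (Standby, A_TURN)  ← event matches
  (Hold, bump) → (Standby, A_TURN)
  (Hold, obstacle) → (Standby, A_GO)
  (Hold, grasp_fail) → (Approach, A_PING)
event = arrived selects (Standby, A_TURN)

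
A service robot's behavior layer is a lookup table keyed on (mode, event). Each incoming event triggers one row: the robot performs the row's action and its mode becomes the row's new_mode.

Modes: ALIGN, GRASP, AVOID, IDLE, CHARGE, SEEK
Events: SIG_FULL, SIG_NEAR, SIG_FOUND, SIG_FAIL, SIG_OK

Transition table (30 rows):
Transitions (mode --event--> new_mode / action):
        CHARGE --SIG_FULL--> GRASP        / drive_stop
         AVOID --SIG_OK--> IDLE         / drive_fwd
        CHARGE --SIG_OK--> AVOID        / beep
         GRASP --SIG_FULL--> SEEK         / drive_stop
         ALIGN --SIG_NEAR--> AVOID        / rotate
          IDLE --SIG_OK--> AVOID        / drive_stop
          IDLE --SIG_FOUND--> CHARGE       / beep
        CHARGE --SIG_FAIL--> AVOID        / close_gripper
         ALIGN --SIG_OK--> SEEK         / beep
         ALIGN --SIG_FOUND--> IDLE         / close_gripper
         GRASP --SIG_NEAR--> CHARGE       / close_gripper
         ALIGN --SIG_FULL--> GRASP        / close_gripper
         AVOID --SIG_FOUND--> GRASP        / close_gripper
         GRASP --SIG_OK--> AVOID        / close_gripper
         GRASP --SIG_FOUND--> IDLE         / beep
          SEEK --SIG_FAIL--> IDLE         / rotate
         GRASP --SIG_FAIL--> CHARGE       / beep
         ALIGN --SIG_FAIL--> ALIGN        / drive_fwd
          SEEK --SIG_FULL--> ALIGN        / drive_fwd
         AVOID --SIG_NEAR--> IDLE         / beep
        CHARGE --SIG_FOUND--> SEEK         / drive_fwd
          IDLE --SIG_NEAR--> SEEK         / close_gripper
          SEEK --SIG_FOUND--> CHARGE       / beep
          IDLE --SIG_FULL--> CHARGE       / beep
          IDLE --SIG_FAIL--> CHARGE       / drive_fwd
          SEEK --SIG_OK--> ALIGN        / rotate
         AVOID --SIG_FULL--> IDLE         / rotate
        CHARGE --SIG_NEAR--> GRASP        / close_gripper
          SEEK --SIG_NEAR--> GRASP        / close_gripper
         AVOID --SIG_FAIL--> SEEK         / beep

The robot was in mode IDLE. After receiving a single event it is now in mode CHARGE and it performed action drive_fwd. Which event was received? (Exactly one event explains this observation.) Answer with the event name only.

try SIG_FULL: (IDLE, SIG_FULL) → (CHARGE, beep)
try SIG_NEAR: (IDLE, SIG_NEAR) → (SEEK, close_gripper)
try SIG_FOUND: (IDLE, SIG_FOUND) → (CHARGE, beep)
try SIG_FAIL: (IDLE, SIG_FAIL) → (CHARGE, drive_fwd)  ← matches
try SIG_OK: (IDLE, SIG_OK) → (AVOID, drive_stop)

SIG_FAIL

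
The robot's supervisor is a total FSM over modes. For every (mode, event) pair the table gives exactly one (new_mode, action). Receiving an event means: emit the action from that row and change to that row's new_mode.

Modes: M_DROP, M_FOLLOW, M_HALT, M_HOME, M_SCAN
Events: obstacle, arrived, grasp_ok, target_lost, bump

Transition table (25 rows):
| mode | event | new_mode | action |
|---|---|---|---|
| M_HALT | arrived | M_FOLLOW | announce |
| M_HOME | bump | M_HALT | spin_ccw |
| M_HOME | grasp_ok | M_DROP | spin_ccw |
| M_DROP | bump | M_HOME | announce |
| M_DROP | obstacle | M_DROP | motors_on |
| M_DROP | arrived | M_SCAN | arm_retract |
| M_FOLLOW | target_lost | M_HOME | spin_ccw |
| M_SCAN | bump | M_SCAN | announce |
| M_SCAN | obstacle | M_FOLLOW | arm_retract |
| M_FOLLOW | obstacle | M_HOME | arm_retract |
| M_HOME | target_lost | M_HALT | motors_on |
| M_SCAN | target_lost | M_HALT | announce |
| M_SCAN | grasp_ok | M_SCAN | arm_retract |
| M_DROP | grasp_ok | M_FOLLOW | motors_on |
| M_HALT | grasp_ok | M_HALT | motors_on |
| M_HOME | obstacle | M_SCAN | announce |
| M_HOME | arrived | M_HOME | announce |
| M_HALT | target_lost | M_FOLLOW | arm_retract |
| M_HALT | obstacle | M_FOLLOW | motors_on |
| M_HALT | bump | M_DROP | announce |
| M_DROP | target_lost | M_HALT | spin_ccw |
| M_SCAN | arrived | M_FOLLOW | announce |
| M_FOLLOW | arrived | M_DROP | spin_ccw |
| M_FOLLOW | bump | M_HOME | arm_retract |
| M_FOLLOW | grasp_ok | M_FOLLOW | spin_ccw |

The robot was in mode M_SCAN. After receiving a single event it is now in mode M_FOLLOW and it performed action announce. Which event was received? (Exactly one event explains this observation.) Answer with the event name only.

try obstacle: (M_SCAN, obstacle) → (M_FOLLOW, arm_retract)
try arrived: (M_SCAN, arrived) → (M_FOLLOW, announce)  ← matches
try grasp_ok: (M_SCAN, grasp_ok) → (M_SCAN, arm_retract)
try target_lost: (M_SCAN, target_lost) → (M_HALT, announce)
try bump: (M_SCAN, bump) → (M_SCAN, announce)

arrived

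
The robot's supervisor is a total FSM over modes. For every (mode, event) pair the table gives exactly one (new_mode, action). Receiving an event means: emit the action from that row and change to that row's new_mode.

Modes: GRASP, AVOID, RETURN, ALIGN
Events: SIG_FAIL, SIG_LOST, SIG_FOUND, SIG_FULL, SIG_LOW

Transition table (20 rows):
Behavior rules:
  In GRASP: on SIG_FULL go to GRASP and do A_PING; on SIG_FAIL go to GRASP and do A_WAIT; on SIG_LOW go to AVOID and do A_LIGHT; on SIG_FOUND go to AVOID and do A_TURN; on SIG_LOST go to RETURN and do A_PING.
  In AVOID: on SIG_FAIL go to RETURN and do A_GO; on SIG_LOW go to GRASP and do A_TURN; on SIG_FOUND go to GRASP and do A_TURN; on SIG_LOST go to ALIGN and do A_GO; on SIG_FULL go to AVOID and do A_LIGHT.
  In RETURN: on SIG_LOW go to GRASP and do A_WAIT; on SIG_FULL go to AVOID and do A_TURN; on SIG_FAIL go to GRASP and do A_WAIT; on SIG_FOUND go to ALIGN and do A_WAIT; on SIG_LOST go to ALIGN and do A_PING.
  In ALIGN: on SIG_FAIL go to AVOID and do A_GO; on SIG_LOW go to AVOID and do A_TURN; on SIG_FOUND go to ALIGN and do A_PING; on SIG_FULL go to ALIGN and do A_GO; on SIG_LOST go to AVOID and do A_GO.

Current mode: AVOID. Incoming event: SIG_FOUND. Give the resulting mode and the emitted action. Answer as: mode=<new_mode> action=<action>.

current mode = AVOID; filter table to that mode:
  (AVOID, SIG_FAIL) → (RETURN, A_GO)
  (AVOID, SIG_LOW) → (GRASP, A_TURN)
  (AVOID, SIG_FOUND) → (GRASP, A_TURN)  ← event matches
  (AVOID, SIG_LOST) → (ALIGN, A_GO)
  (AVOID, SIG_FULL) → (AVOID, A_LIGHT)
event = SIG_FOUND selects (GRASP, A_TURN)

mode=GRASP action=A_TURN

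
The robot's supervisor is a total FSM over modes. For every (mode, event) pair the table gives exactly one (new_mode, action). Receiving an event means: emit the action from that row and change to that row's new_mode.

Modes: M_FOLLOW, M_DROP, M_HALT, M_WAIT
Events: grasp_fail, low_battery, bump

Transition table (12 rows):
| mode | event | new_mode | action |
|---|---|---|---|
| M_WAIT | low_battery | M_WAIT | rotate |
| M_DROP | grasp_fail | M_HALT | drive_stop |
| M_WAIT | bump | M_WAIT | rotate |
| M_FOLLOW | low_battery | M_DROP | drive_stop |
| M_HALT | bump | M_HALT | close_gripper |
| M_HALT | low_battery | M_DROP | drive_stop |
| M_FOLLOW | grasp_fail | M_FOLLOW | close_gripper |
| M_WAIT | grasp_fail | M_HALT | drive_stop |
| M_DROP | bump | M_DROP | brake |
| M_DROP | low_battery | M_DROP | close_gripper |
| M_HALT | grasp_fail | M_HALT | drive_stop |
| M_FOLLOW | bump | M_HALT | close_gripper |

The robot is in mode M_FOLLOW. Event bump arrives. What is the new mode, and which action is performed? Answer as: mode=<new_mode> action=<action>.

current mode = M_FOLLOW; filter table to that mode:
  (M_FOLLOW, low_battery) → (M_DROP, drive_stop)
  (M_FOLLOW, grasp_fail) → (M_FOLLOW, close_gripper)
  (M_FOLLOW, bump) → (M_HALT, close_gripper)  ← event matches
event = bump selects (M_HALT, close_gripper)

mode=M_HALT action=close_gripper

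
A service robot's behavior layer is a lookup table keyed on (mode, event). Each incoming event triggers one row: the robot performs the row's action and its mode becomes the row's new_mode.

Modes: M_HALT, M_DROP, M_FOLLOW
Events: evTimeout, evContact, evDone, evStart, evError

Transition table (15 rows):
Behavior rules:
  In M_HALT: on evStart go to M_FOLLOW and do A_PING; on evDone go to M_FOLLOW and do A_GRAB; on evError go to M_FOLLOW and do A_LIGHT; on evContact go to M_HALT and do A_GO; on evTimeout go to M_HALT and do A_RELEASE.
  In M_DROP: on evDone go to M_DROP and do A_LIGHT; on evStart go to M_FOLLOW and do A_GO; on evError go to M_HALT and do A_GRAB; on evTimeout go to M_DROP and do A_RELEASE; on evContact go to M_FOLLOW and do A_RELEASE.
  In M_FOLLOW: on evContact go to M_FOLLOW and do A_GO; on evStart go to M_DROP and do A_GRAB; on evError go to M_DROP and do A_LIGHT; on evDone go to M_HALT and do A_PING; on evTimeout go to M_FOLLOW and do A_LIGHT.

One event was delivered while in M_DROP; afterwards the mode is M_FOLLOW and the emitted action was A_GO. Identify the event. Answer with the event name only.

evStart

try evTimeout: (M_DROP, evTimeout) → (M_DROP, A_RELEASE)
try evContact: (M_DROP, evContact) → (M_FOLLOW, A_RELEASE)
try evDone: (M_DROP, evDone) → (M_DROP, A_LIGHT)
try evStart: (M_DROP, evStart) → (M_FOLLOW, A_GO)  ← matches
try evError: (M_DROP, evError) → (M_HALT, A_GRAB)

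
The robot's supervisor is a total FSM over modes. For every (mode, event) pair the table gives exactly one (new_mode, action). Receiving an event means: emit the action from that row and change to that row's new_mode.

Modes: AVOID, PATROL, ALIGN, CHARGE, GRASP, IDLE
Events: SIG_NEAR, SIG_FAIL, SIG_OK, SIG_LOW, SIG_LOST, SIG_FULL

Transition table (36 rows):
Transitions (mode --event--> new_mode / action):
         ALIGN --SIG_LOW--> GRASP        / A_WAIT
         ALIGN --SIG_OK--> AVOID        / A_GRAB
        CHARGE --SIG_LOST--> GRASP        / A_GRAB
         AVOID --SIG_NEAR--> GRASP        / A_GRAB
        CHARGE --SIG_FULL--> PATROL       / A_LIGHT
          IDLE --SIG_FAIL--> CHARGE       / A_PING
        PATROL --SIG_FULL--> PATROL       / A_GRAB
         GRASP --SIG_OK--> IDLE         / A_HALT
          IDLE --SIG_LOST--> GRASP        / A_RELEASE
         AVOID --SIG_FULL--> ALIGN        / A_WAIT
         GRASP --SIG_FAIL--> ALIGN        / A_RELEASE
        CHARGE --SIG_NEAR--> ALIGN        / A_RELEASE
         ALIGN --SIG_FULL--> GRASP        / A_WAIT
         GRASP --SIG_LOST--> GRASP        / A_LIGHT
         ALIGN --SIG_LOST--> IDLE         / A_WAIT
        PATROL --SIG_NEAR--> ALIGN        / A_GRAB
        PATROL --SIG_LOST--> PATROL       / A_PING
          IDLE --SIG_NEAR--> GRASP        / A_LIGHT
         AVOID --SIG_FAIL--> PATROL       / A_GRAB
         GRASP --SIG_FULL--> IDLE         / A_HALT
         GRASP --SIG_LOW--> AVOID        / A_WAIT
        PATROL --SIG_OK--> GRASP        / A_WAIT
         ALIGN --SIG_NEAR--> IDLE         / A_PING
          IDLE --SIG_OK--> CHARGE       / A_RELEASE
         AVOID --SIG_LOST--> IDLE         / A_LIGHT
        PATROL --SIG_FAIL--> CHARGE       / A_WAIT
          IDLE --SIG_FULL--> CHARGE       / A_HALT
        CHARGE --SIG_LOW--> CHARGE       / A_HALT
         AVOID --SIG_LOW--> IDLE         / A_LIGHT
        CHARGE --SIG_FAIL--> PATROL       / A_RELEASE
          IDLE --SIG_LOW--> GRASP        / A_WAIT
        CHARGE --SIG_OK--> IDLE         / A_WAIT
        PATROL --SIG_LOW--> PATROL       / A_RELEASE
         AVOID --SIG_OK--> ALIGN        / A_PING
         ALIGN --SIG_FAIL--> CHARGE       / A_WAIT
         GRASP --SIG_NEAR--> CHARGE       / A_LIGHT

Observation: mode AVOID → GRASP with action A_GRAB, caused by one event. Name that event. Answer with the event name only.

try SIG_NEAR: (AVOID, SIG_NEAR) → (GRASP, A_GRAB)  ← matches
try SIG_FAIL: (AVOID, SIG_FAIL) → (PATROL, A_GRAB)
try SIG_OK: (AVOID, SIG_OK) → (ALIGN, A_PING)
try SIG_LOW: (AVOID, SIG_LOW) → (IDLE, A_LIGHT)
try SIG_LOST: (AVOID, SIG_LOST) → (IDLE, A_LIGHT)
try SIG_FULL: (AVOID, SIG_FULL) → (ALIGN, A_WAIT)

SIG_NEAR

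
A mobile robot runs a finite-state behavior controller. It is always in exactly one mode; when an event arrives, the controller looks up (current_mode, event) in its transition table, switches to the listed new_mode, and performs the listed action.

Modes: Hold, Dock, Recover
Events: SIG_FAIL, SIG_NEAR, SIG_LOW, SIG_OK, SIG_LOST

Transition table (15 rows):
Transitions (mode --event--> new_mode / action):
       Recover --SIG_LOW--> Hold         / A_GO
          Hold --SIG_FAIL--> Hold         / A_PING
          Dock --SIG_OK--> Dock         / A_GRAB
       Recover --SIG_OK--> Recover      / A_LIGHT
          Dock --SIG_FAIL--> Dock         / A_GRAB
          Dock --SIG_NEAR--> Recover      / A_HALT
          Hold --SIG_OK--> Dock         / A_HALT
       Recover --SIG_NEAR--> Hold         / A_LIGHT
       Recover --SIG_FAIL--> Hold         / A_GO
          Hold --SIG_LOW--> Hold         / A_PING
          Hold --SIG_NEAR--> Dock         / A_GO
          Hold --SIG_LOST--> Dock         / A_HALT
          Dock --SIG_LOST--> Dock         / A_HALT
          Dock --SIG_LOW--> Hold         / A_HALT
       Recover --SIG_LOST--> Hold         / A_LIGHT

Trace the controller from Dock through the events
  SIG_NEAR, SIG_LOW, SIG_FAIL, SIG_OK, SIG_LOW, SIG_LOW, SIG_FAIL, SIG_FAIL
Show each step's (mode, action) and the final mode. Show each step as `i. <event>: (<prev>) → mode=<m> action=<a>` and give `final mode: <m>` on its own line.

1. SIG_NEAR: (Dock) → mode=Recover action=A_HALT
2. SIG_LOW: (Recover) → mode=Hold action=A_GO
3. SIG_FAIL: (Hold) → mode=Hold action=A_PING
4. SIG_OK: (Hold) → mode=Dock action=A_HALT
5. SIG_LOW: (Dock) → mode=Hold action=A_HALT
6. SIG_LOW: (Hold) → mode=Hold action=A_PING
7. SIG_FAIL: (Hold) → mode=Hold action=A_PING
8. SIG_FAIL: (Hold) → mode=Hold action=A_PING

final mode: Hold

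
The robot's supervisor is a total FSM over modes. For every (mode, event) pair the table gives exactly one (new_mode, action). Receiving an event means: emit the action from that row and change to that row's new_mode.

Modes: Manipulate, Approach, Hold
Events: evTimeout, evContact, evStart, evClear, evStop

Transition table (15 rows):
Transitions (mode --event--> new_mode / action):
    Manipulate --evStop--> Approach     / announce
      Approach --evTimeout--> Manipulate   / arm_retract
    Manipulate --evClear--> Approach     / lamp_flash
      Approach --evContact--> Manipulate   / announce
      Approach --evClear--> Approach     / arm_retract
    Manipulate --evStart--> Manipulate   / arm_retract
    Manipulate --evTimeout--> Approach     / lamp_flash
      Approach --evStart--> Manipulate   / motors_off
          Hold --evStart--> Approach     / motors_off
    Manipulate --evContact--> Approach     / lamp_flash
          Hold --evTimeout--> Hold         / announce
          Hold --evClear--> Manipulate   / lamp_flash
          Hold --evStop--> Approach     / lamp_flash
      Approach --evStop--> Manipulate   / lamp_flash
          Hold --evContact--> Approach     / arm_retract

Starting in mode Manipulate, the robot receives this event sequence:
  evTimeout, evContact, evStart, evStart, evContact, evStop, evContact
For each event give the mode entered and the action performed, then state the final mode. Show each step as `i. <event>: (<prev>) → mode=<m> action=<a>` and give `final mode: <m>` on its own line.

1. evTimeout: (Manipulate) → mode=Approach action=lamp_flash
2. evContact: (Approach) → mode=Manipulate action=announce
3. evStart: (Manipulate) → mode=Manipulate action=arm_retract
4. evStart: (Manipulate) → mode=Manipulate action=arm_retract
5. evContact: (Manipulate) → mode=Approach action=lamp_flash
6. evStop: (Approach) → mode=Manipulate action=lamp_flash
7. evContact: (Manipulate) → mode=Approach action=lamp_flash

final mode: Approach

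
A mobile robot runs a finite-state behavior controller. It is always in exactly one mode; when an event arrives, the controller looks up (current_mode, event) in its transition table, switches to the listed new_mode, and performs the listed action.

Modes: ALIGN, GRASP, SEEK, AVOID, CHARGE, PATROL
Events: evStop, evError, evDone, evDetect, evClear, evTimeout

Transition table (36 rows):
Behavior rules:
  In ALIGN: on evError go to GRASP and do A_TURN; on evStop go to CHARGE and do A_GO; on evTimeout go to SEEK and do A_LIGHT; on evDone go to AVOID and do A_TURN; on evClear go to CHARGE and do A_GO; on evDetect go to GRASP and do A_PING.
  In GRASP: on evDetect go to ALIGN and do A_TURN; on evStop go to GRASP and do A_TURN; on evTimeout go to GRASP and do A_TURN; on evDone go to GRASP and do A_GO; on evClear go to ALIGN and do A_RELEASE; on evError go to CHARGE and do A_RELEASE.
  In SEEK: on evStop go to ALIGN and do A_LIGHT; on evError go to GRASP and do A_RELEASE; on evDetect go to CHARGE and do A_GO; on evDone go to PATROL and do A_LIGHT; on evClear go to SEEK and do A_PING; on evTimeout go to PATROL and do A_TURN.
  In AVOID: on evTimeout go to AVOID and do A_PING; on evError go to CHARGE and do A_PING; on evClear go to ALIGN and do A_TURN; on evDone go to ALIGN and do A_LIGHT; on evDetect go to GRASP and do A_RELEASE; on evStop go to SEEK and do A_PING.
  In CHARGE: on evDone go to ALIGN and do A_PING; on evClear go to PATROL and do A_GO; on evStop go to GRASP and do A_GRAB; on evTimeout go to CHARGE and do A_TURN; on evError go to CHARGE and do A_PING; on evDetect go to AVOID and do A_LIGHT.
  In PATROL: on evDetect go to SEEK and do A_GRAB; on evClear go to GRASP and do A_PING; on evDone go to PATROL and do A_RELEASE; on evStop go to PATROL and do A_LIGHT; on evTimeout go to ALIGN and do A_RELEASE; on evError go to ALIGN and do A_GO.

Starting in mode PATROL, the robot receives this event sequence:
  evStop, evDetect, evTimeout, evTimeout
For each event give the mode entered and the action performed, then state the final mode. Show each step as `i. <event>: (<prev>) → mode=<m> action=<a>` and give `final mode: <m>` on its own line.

1. evStop: (PATROL) → mode=PATROL action=A_LIGHT
2. evDetect: (PATROL) → mode=SEEK action=A_GRAB
3. evTimeout: (SEEK) → mode=PATROL action=A_TURN
4. evTimeout: (PATROL) → mode=ALIGN action=A_RELEASE

final mode: ALIGN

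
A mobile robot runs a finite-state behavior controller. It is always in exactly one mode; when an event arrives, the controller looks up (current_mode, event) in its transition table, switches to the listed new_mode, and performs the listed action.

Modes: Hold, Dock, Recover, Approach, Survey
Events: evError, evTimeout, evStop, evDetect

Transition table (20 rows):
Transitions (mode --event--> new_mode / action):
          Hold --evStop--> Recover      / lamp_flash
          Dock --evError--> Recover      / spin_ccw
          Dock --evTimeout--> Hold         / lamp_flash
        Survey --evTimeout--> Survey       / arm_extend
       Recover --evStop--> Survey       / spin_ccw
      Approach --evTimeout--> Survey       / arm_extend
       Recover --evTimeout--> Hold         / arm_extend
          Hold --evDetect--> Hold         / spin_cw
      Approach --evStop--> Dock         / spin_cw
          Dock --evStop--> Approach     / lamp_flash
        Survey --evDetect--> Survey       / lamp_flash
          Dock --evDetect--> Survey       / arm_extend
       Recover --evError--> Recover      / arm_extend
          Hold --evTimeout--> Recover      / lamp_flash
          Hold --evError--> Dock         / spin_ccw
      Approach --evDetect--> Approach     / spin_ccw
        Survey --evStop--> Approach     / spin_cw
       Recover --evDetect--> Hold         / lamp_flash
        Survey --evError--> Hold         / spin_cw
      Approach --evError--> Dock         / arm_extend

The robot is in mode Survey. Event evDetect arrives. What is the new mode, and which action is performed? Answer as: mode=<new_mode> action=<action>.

mode=Survey action=lamp_flash

current mode = Survey; filter table to that mode:
  (Survey, evTimeout) → (Survey, arm_extend)
  (Survey, evDetect) → (Survey, lamp_flash)  ← event matches
  (Survey, evStop) → (Approach, spin_cw)
  (Survey, evError) → (Hold, spin_cw)
event = evDetect selects (Survey, lamp_flash)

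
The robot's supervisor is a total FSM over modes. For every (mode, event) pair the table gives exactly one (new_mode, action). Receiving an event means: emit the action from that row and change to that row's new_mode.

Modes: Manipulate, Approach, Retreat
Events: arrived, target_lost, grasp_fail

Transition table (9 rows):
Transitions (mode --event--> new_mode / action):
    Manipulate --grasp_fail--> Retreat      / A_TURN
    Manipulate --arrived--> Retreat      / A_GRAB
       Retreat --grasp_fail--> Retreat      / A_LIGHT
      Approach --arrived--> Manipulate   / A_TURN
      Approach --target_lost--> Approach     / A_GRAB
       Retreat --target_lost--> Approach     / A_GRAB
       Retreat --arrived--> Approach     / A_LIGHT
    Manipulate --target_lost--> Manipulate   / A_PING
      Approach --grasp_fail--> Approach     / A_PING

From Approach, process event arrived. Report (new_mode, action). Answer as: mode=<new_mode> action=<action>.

current mode = Approach; filter table to that mode:
  (Approach, arrived) → (Manipulate, A_TURN)  ← event matches
  (Approach, target_lost) → (Approach, A_GRAB)
  (Approach, grasp_fail) → (Approach, A_PING)
event = arrived selects (Manipulate, A_TURN)

mode=Manipulate action=A_TURN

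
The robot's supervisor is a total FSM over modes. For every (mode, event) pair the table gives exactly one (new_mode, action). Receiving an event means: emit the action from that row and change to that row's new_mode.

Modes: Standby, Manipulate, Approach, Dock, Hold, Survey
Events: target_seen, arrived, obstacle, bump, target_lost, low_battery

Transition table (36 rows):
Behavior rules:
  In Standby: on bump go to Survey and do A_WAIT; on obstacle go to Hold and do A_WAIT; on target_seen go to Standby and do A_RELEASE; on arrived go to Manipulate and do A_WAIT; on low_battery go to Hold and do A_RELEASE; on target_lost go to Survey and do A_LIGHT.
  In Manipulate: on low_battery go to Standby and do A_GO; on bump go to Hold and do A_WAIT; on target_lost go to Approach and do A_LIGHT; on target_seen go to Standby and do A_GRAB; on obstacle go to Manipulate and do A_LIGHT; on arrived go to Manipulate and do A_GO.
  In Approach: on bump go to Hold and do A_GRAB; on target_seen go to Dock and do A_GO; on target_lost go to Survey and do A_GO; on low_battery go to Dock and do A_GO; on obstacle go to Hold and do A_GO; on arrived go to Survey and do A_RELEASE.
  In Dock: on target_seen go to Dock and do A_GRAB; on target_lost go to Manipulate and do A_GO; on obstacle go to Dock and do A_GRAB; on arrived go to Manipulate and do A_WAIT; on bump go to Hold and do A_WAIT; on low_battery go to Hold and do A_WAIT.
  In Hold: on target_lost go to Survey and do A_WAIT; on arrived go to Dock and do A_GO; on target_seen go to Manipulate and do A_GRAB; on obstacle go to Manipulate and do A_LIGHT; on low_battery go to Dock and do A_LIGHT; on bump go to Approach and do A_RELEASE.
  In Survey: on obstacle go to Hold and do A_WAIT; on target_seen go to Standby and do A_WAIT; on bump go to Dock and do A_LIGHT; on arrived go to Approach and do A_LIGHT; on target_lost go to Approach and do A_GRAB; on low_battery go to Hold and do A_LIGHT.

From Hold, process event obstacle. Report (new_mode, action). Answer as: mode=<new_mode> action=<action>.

mode=Manipulate action=A_LIGHT

current mode = Hold; filter table to that mode:
  (Hold, target_lost) → (Survey, A_WAIT)
  (Hold, arrived) → (Dock, A_GO)
  (Hold, target_seen) → (Manipulate, A_GRAB)
  (Hold, obstacle) → (Manipulate, A_LIGHT)  ← event matches
  (Hold, low_battery) → (Dock, A_LIGHT)
  (Hold, bump) → (Approach, A_RELEASE)
event = obstacle selects (Manipulate, A_LIGHT)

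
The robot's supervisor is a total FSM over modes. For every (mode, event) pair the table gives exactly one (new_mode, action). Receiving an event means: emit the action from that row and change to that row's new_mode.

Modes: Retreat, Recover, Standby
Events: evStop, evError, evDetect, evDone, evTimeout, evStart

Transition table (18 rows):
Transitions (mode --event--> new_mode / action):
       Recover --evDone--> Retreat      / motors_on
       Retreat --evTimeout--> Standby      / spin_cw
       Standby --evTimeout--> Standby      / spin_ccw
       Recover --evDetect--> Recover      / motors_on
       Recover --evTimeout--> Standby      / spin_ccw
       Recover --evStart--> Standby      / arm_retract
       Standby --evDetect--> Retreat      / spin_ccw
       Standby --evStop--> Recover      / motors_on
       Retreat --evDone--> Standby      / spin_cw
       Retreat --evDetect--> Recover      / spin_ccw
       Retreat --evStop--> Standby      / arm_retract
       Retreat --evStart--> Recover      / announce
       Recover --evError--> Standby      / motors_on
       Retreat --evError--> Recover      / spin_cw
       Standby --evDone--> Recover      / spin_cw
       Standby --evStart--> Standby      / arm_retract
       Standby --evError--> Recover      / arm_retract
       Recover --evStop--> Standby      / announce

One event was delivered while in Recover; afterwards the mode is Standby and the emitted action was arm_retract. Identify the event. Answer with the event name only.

evStart

try evStop: (Recover, evStop) → (Standby, announce)
try evError: (Recover, evError) → (Standby, motors_on)
try evDetect: (Recover, evDetect) → (Recover, motors_on)
try evDone: (Recover, evDone) → (Retreat, motors_on)
try evTimeout: (Recover, evTimeout) → (Standby, spin_ccw)
try evStart: (Recover, evStart) → (Standby, arm_retract)  ← matches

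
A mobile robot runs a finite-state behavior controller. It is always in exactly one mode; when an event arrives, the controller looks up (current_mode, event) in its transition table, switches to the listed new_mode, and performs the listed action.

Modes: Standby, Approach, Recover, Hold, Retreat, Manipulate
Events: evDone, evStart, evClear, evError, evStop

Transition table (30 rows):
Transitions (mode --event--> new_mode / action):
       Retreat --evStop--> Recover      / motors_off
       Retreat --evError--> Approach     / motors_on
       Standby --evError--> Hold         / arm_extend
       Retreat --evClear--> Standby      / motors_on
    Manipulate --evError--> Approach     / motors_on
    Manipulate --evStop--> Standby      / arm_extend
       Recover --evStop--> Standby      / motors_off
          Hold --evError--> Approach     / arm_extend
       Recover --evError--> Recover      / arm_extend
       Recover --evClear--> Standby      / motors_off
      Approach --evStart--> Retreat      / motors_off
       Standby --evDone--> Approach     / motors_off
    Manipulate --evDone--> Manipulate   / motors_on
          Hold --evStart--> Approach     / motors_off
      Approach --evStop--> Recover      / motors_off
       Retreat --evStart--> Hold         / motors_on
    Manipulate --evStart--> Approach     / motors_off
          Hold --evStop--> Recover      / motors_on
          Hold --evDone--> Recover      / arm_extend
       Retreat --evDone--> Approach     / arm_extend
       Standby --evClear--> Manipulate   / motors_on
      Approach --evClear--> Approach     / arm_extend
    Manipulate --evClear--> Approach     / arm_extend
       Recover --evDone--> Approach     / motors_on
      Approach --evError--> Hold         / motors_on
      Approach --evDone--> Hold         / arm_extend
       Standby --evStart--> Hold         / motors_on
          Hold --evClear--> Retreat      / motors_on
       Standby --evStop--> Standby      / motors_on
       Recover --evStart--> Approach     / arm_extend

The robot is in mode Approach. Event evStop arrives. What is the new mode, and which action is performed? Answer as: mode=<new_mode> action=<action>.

current mode = Approach; filter table to that mode:
  (Approach, evStart) → (Retreat, motors_off)
  (Approach, evStop) → (Recover, motors_off)  ← event matches
  (Approach, evClear) → (Approach, arm_extend)
  (Approach, evError) → (Hold, motors_on)
  (Approach, evDone) → (Hold, arm_extend)
event = evStop selects (Recover, motors_off)

mode=Recover action=motors_off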